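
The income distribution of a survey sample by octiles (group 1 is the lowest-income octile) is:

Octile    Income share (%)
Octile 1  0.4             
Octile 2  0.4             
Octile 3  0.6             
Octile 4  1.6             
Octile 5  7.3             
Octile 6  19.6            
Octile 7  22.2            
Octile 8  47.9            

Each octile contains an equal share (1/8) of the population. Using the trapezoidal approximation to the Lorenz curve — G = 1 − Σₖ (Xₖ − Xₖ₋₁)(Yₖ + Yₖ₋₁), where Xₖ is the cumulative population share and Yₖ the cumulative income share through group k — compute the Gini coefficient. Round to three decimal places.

0.630

Cumulative income shares Yₖ: 0.0040, 0.0080, 0.0140, 0.0300, 0.1030, 0.2990, 0.5210, 1.0000
Σ (Xₖ−Xₖ₋₁)(Yₖ+Yₖ₋₁) = (1/8)(0.0040+0.0000) + (1/8)(0.0080+0.0040) + (1/8)(0.0140+0.0080) + (1/8)(0.0300+0.0140) + (1/8)(0.1030+0.0300) + (1/8)(0.2990+0.1030) + (1/8)(0.5210+0.2990) + (1/8)(1.0000+0.5210)
  = 0.0005 + 0.0015 + 0.0027 + 0.0055 + 0.0166 + 0.0502 + 0.1025 + 0.1901 = 0.3697
G = 1 − 0.3697 = 0.6302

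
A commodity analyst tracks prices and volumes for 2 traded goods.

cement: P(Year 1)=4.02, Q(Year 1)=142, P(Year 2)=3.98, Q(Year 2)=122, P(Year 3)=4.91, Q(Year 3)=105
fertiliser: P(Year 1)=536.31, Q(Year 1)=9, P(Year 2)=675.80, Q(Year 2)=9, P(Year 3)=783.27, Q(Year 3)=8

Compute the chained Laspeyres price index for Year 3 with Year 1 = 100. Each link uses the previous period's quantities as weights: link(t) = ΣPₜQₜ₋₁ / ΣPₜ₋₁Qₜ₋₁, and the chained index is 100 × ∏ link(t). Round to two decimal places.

Link Year 1→Year 2:
ΣP(Year 2)Q(Year 1) = 3.98×142 + 675.80×9 = 565.16 + 6082.2 = 6647.36
ΣP(Year 1)Q(Year 1) = 4.02×142 + 536.31×9 = 570.84 + 4826.79 = 5397.63
link = 6647.36/5397.63 = 1.231533
Link Year 2→Year 3:
ΣP(Year 3)Q(Year 2) = 4.91×122 + 783.27×9 = 599.02 + 7049.43 = 7648.45
ΣP(Year 2)Q(Year 2) = 3.98×122 + 675.80×9 = 485.56 + 6082.2 = 6567.76
link = 7648.45/6567.76 = 1.164545
Chained index = 100 × 1.231533 × 1.164545 = 143.4175

143.42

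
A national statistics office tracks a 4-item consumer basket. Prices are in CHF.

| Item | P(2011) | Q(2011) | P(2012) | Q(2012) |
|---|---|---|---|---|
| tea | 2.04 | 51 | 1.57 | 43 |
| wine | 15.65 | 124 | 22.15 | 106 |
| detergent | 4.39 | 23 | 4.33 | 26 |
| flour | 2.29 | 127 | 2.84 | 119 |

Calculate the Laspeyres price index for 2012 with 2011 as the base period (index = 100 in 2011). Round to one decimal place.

Laspeyres price index uses base-period quantities as weights.
ΣP(2012)·Q(2011) = 1.57×51 + 22.15×124 + 4.33×23 + 2.84×127 = 80.07 + 2746.6 + 99.59 + 360.68 = 3286.94
ΣP(2011)·Q(2011) = 2.04×51 + 15.65×124 + 4.39×23 + 2.29×127 = 104.04 + 1940.6 + 100.97 + 290.83 = 2436.44
Index = 3286.94 / 2436.44 × 100 = 134.9075

134.9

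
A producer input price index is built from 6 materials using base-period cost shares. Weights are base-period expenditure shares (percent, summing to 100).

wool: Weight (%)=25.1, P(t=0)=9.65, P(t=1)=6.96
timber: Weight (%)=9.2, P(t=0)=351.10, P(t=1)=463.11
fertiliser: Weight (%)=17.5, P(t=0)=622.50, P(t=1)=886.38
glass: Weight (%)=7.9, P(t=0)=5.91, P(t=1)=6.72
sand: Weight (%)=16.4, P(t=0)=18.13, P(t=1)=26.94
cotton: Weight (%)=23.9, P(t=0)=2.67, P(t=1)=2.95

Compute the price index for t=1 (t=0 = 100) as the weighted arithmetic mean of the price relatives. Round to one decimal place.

wool: 25.1 × (6.96/9.65) = 25.1 × 0.721244 = 18.1032
timber: 9.2 × (463.11/351.10) = 9.2 × 1.319026 = 12.1350
fertiliser: 17.5 × (886.38/622.50) = 17.5 × 1.423904 = 24.9183
glass: 7.9 × (6.72/5.91) = 7.9 × 1.137056 = 8.9827
sand: 16.4 × (26.94/18.13) = 16.4 × 1.485935 = 24.3693
cotton: 23.9 × (2.95/2.67) = 23.9 × 1.104869 = 26.4064
Index = Σ wᵢ·(p₁ᵢ/p₀ᵢ) = 18.1032 + 12.1350 + 24.9183 + 8.9827 + 24.3693 + 26.4064 = 114.9150

114.9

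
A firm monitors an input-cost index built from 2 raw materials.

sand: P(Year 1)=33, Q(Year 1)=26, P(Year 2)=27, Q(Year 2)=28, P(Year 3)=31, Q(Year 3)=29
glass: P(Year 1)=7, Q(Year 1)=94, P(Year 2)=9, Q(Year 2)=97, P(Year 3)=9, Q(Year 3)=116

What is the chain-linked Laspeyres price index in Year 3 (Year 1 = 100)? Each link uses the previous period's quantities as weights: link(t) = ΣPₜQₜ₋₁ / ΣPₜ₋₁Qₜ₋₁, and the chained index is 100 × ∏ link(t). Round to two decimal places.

109.13

Link Year 1→Year 2:
ΣP(Year 2)Q(Year 1) = 27×26 + 9×94 = 702 + 846 = 1548
ΣP(Year 1)Q(Year 1) = 33×26 + 7×94 = 858 + 658 = 1516
link = 1548/1516 = 1.021108
Link Year 2→Year 3:
ΣP(Year 3)Q(Year 2) = 31×28 + 9×97 = 868 + 873 = 1741
ΣP(Year 2)Q(Year 2) = 27×28 + 9×97 = 756 + 873 = 1629
link = 1741/1629 = 1.068754
Chained index = 100 × 1.021108 × 1.068754 = 109.1313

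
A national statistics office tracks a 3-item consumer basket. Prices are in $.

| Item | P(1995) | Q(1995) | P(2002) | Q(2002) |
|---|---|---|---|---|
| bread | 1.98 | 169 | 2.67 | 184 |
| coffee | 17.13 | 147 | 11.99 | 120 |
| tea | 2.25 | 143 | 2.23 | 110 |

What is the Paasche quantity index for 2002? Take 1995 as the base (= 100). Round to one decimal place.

Paasche quantity index uses current-period prices as weights.
ΣP(2002)·Q(2002) = 2.67×184 + 11.99×120 + 2.23×110 = 491.28 + 1438.8 + 245.3 = 2175.38
ΣP(2002)·Q(1995) = 2.67×169 + 11.99×147 + 2.23×143 = 451.23 + 1762.53 + 318.89 = 2532.65
Index = 2175.38 / 2532.65 × 100 = 85.8934

85.9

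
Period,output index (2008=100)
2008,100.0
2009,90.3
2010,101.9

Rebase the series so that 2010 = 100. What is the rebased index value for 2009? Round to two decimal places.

88.62

Rebased(2009) = 90.3 / 101.9 × 100 = 88.6163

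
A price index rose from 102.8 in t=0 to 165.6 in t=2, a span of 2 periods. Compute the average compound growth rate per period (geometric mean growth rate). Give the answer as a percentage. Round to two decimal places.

26.92%

Growth factor = (165.6/102.8)^(1/2) = (1.610895)^(1/2) = 1.269210
Growth rate = 1.269210 − 1 = 0.269210 = 26.9210%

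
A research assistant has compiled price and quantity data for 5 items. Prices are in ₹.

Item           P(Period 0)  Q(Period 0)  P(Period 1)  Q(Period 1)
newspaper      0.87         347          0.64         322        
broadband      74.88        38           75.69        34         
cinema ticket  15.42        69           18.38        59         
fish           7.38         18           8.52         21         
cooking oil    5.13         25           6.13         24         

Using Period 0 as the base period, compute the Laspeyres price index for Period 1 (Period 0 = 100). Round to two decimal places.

Laspeyres price index uses base-period quantities as weights.
ΣP(Period 1)·Q(Period 0) = 0.64×347 + 75.69×38 + 18.38×69 + 8.52×18 + 6.13×25 = 222.08 + 2876.22 + 1268.22 + 153.36 + 153.25 = 4673.13
ΣP(Period 0)·Q(Period 0) = 0.87×347 + 74.88×38 + 15.42×69 + 7.38×18 + 5.13×25 = 301.89 + 2845.44 + 1063.98 + 132.84 + 128.25 = 4472.4
Index = 4673.13 / 4472.4 × 100 = 104.4882

104.49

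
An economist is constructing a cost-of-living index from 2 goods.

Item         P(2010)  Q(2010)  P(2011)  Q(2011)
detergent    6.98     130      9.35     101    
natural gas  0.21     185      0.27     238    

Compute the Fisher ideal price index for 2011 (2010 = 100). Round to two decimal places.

133.67

Laspeyres component (base-period weights):
ΣP(2011)Q(2010) = 9.35×130 + 0.27×185 = 1215.5 + 49.95 = 1265.45
ΣP(2010)Q(2010) = 6.98×130 + 0.21×185 = 907.4 + 38.85 = 946.25
L = 1265.45 / 946.25 × 100 = 133.7332
Paasche component (current-period weights):
ΣP(2011)Q(2011) = 9.35×101 + 0.27×238 = 944.35 + 64.26 = 1008.61
ΣP(2010)Q(2011) = 6.98×101 + 0.21×238 = 704.98 + 49.98 = 754.96
P = 1008.61 / 754.96 × 100 = 133.5978
Fisher = √(L × P) = √(133.7332 × 133.5978) = 133.6655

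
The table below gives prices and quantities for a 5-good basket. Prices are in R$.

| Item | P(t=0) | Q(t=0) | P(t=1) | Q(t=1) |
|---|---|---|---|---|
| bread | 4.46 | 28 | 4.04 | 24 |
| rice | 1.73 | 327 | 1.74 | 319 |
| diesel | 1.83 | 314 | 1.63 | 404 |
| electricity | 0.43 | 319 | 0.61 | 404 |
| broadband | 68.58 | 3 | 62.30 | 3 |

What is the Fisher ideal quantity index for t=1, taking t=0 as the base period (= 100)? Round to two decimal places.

110.62

Laspeyres component (base-period weights):
ΣP(t=0)Q(t=1) = 4.46×24 + 1.73×319 + 1.83×404 + 0.43×404 + 68.58×3 = 107.04 + 551.87 + 739.32 + 173.72 + 205.74 = 1777.69
ΣP(t=0)Q(t=0) = 4.46×28 + 1.73×327 + 1.83×314 + 0.43×319 + 68.58×3 = 124.88 + 565.71 + 574.62 + 137.17 + 205.74 = 1608.12
L = 1777.69 / 1608.12 × 100 = 110.5446
Paasche component (current-period weights):
ΣP(t=1)Q(t=1) = 4.04×24 + 1.74×319 + 1.63×404 + 0.61×404 + 62.30×3 = 96.96 + 555.06 + 658.52 + 246.44 + 186.9 = 1743.88
ΣP(t=1)Q(t=0) = 4.04×28 + 1.74×327 + 1.63×314 + 0.61×319 + 62.30×3 = 113.12 + 568.98 + 511.82 + 194.59 + 186.9 = 1575.41
P = 1743.88 / 1575.41 × 100 = 110.6937
Fisher = √(L × P) = √(110.5446 × 110.6937) = 110.6191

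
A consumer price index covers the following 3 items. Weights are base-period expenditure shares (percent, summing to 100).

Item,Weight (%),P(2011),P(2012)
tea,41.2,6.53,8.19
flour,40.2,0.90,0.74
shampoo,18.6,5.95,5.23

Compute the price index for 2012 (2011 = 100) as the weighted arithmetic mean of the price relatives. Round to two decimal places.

101.08

tea: 41.2 × (8.19/6.53) = 41.2 × 1.254211 = 51.6735
flour: 40.2 × (0.74/0.90) = 40.2 × 0.822222 = 33.0533
shampoo: 18.6 × (5.23/5.95) = 18.6 × 0.878992 = 16.3492
Index = Σ wᵢ·(p₁ᵢ/p₀ᵢ) = 51.6735 + 33.0533 + 16.3492 = 101.0761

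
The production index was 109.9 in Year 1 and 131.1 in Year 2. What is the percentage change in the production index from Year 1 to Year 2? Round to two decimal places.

19.29%

Change = (131.1 − 109.9) / 109.9 × 100
       = 21.2 / 109.9 × 100 = 19.2903%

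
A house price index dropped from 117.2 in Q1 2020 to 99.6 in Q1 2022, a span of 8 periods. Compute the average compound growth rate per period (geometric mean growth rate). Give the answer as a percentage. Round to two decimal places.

-2.01%

Growth factor = (99.6/117.2)^(1/8) = (0.849829)^(1/8) = 0.979865
Growth rate = 0.979865 − 1 = -0.020135 = -2.0135%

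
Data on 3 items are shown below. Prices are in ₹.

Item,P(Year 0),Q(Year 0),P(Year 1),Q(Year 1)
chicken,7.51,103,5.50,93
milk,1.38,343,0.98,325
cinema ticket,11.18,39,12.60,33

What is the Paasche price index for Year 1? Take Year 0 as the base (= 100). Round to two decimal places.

82.18

Paasche price index uses current-period quantities as weights.
ΣP(Year 1)·Q(Year 1) = 5.50×93 + 0.98×325 + 12.60×33 = 511.5 + 318.5 + 415.8 = 1245.8
ΣP(Year 0)·Q(Year 1) = 7.51×93 + 1.38×325 + 11.18×33 = 698.43 + 448.5 + 368.94 = 1515.87
Index = 1245.8 / 1515.87 × 100 = 82.1838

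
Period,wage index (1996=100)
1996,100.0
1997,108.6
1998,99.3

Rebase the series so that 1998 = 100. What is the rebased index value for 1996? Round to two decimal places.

Rebased(1996) = 100.0 / 99.3 × 100 = 100.7049

100.70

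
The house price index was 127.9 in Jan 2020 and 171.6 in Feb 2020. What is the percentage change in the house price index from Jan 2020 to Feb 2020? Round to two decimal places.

34.17%

Change = (171.6 − 127.9) / 127.9 × 100
       = 43.7 / 127.9 × 100 = 34.1673%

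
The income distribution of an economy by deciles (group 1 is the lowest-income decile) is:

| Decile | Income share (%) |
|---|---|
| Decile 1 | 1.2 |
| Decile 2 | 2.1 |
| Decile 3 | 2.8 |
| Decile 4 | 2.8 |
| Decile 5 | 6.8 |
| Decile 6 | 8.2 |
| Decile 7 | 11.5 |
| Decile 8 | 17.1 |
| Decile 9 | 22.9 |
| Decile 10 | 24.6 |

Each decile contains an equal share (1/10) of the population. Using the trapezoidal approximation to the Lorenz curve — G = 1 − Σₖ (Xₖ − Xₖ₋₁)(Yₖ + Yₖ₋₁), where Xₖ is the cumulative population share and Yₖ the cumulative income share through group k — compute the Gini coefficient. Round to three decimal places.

0.455

Cumulative income shares Yₖ: 0.0120, 0.0330, 0.0610, 0.0890, 0.1570, 0.2390, 0.3540, 0.5250, 0.7540, 1.0000
Σ (Xₖ−Xₖ₋₁)(Yₖ+Yₖ₋₁) = (1/10)(0.0120+0.0000) + (1/10)(0.0330+0.0120) + (1/10)(0.0610+0.0330) + (1/10)(0.0890+0.0610) + (1/10)(0.1570+0.0890) + (1/10)(0.2390+0.1570) + (1/10)(0.3540+0.2390) + (1/10)(0.5250+0.3540) + (1/10)(0.7540+0.5250) + (1/10)(1.0000+0.7540)
  = 0.0012 + 0.0045 + 0.0094 + 0.0150 + 0.0246 + 0.0396 + 0.0593 + 0.0879 + 0.1279 + 0.1754 = 0.5448
G = 1 − 0.5448 = 0.4552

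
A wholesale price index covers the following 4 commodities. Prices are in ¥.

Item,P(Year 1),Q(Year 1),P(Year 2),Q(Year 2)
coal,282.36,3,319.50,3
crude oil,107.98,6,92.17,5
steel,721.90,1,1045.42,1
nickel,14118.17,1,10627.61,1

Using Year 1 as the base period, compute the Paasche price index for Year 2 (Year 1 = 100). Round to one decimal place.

Paasche price index uses current-period quantities as weights.
ΣP(Year 2)·Q(Year 2) = 319.50×3 + 92.17×5 + 1045.42×1 + 10627.61×1 = 958.5 + 460.85 + 1045.42 + 10627.61 = 13092.38
ΣP(Year 1)·Q(Year 2) = 282.36×3 + 107.98×5 + 721.90×1 + 14118.17×1 = 847.08 + 539.9 + 721.9 + 14118.17 = 16227.05
Index = 13092.38 / 16227.05 × 100 = 80.6824

80.7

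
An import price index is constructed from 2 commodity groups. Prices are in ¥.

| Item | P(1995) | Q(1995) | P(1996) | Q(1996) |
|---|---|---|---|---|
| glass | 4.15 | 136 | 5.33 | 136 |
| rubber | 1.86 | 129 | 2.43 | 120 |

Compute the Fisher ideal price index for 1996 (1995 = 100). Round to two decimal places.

129.08

Laspeyres component (base-period weights):
ΣP(1996)Q(1995) = 5.33×136 + 2.43×129 = 724.88 + 313.47 = 1038.35
ΣP(1995)Q(1995) = 4.15×136 + 1.86×129 = 564.4 + 239.94 = 804.34
L = 1038.35 / 804.34 × 100 = 129.0934
Paasche component (current-period weights):
ΣP(1996)Q(1996) = 5.33×136 + 2.43×120 = 724.88 + 291.6 = 1016.48
ΣP(1995)Q(1996) = 4.15×136 + 1.86×120 = 564.4 + 223.2 = 787.6
P = 1016.48 / 787.6 × 100 = 129.0604
Fisher = √(L × P) = √(129.0934 × 129.0604) = 129.0769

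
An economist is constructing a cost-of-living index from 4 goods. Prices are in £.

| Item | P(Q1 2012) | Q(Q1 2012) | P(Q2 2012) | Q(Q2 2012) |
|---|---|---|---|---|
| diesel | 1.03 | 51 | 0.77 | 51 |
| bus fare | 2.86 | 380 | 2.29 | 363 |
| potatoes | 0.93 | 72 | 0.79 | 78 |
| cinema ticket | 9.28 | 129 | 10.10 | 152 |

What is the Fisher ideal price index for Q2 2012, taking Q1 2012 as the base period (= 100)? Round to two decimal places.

95.14

Laspeyres component (base-period weights):
ΣP(Q2 2012)Q(Q1 2012) = 0.77×51 + 2.29×380 + 0.79×72 + 10.10×129 = 39.27 + 870.2 + 56.88 + 1302.9 = 2269.25
ΣP(Q1 2012)Q(Q1 2012) = 1.03×51 + 2.86×380 + 0.93×72 + 9.28×129 = 52.53 + 1086.8 + 66.96 + 1197.12 = 2403.41
L = 2269.25 / 2403.41 × 100 = 94.4179
Paasche component (current-period weights):
ΣP(Q2 2012)Q(Q2 2012) = 0.77×51 + 2.29×363 + 0.79×78 + 10.10×152 = 39.27 + 831.27 + 61.62 + 1535.2 = 2467.36
ΣP(Q1 2012)Q(Q2 2012) = 1.03×51 + 2.86×363 + 0.93×78 + 9.28×152 = 52.53 + 1038.18 + 72.54 + 1410.56 = 2573.81
P = 2467.36 / 2573.81 × 100 = 95.8641
Fisher = √(L × P) = √(94.4179 × 95.8641) = 95.1383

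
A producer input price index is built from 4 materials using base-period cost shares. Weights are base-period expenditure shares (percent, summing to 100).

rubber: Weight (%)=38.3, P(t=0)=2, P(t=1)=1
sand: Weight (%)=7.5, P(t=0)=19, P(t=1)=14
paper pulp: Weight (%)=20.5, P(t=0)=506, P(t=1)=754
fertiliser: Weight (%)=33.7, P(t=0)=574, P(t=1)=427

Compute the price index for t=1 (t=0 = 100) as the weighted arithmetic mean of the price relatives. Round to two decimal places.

80.29

rubber: 38.3 × (1/2) = 38.3 × 0.500000 = 19.1500
sand: 7.5 × (14/19) = 7.5 × 0.736842 = 5.5263
paper pulp: 20.5 × (754/506) = 20.5 × 1.490119 = 30.5474
fertiliser: 33.7 × (427/574) = 33.7 × 0.743902 = 25.0695
Index = Σ wᵢ·(p₁ᵢ/p₀ᵢ) = 19.1500 + 5.5263 + 30.5474 + 25.0695 = 80.2933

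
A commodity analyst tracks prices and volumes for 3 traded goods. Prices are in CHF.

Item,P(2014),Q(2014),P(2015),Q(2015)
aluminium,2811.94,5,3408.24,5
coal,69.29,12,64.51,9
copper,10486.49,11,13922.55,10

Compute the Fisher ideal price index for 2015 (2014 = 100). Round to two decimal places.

Laspeyres component (base-period weights):
ΣP(2015)Q(2014) = 3408.24×5 + 64.51×12 + 13922.55×11 = 17041.2 + 774.12 + 153148.05 = 170963.37
ΣP(2014)Q(2014) = 2811.94×5 + 69.29×12 + 10486.49×11 = 14059.7 + 831.48 + 115351.39 = 130242.57
L = 170963.37 / 130242.57 × 100 = 131.2654
Paasche component (current-period weights):
ΣP(2015)Q(2015) = 3408.24×5 + 64.51×9 + 13922.55×10 = 17041.2 + 580.59 + 139225.5 = 156847.29
ΣP(2014)Q(2015) = 2811.94×5 + 69.29×9 + 10486.49×10 = 14059.7 + 623.61 + 104864.9 = 119548.21
P = 156847.29 / 119548.21 × 100 = 131.2000
Fisher = √(L × P) = √(131.2654 × 131.2000) = 131.2327

131.23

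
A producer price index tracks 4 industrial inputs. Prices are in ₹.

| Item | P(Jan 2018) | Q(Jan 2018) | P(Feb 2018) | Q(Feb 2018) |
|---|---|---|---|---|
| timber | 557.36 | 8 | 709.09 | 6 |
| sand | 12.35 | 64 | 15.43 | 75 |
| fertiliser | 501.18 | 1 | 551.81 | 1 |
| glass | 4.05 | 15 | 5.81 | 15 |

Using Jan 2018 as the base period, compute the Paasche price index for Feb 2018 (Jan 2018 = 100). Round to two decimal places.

Paasche price index uses current-period quantities as weights.
ΣP(Feb 2018)·Q(Feb 2018) = 709.09×6 + 15.43×75 + 551.81×1 + 5.81×15 = 4254.54 + 1157.25 + 551.81 + 87.15 = 6050.75
ΣP(Jan 2018)·Q(Feb 2018) = 557.36×6 + 12.35×75 + 501.18×1 + 4.05×15 = 3344.16 + 926.25 + 501.18 + 60.75 = 4832.34
Index = 6050.75 / 4832.34 × 100 = 125.2137

125.21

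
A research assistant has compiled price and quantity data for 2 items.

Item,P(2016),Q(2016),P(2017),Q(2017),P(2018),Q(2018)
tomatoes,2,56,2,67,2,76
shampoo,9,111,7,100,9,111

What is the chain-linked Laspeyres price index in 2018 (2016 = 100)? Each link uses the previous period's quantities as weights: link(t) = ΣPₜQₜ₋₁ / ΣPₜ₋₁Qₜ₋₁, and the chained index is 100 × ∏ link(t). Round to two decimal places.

Link 2016→2017:
ΣP(2017)Q(2016) = 2×56 + 7×111 = 112 + 777 = 889
ΣP(2016)Q(2016) = 2×56 + 9×111 = 112 + 999 = 1111
link = 889/1111 = 0.800180
Link 2017→2018:
ΣP(2018)Q(2017) = 2×67 + 9×100 = 134 + 900 = 1034
ΣP(2017)Q(2017) = 2×67 + 7×100 = 134 + 700 = 834
link = 1034/834 = 1.239808
Chained index = 100 × 0.800180 × 1.239808 = 99.2070

99.21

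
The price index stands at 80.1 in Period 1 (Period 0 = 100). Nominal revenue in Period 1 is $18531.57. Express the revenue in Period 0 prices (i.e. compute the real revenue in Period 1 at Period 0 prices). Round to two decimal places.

23135.54

Real = Nominal ÷ (Index/100) = 18531.57 ÷ (80.1/100)
     = 18531.57 ÷ 0.801 = 23135.5431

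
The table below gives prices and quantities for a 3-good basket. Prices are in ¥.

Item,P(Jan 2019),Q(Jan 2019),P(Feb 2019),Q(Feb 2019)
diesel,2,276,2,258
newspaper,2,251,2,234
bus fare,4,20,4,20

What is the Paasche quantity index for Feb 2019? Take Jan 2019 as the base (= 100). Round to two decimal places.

93.83

Paasche quantity index uses current-period prices as weights.
ΣP(Feb 2019)·Q(Feb 2019) = 2×258 + 2×234 + 4×20 = 516 + 468 + 80 = 1064
ΣP(Feb 2019)·Q(Jan 2019) = 2×276 + 2×251 + 4×20 = 552 + 502 + 80 = 1134
Index = 1064 / 1134 × 100 = 93.8272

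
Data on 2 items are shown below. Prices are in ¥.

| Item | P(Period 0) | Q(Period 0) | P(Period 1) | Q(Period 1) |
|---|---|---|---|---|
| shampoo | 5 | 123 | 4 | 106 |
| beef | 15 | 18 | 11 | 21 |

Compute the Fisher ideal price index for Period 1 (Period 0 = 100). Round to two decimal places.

Laspeyres component (base-period weights):
ΣP(Period 1)Q(Period 0) = 4×123 + 11×18 = 492 + 198 = 690
ΣP(Period 0)Q(Period 0) = 5×123 + 15×18 = 615 + 270 = 885
L = 690 / 885 × 100 = 77.9661
Paasche component (current-period weights):
ΣP(Period 1)Q(Period 1) = 4×106 + 11×21 = 424 + 231 = 655
ΣP(Period 0)Q(Period 1) = 5×106 + 15×21 = 530 + 315 = 845
P = 655 / 845 × 100 = 77.5148
Fisher = √(L × P) = √(77.9661 × 77.5148) = 77.7401

77.74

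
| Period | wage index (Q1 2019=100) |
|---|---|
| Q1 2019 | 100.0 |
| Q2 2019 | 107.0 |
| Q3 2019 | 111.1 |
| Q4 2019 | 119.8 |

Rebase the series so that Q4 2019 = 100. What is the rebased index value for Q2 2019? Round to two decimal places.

89.32

Rebased(Q2 2019) = 107.0 / 119.8 × 100 = 89.3155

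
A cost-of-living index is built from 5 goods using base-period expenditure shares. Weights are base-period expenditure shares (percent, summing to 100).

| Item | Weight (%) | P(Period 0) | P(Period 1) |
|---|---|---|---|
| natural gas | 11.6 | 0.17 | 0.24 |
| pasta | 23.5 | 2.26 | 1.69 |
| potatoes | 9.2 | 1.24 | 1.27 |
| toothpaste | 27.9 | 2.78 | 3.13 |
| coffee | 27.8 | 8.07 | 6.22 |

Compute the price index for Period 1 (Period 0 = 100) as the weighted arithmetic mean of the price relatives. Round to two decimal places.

natural gas: 11.6 × (0.24/0.17) = 11.6 × 1.411765 = 16.3765
pasta: 23.5 × (1.69/2.26) = 23.5 × 0.747788 = 17.5730
potatoes: 9.2 × (1.27/1.24) = 9.2 × 1.024194 = 9.4226
toothpaste: 27.9 × (3.13/2.78) = 27.9 × 1.125899 = 31.4126
coffee: 27.8 × (6.22/8.07) = 27.8 × 0.770756 = 21.4270
Index = Σ wᵢ·(p₁ᵢ/p₀ᵢ) = 16.3765 + 17.5730 + 9.4226 + 31.4126 + 21.4270 = 96.2117

96.21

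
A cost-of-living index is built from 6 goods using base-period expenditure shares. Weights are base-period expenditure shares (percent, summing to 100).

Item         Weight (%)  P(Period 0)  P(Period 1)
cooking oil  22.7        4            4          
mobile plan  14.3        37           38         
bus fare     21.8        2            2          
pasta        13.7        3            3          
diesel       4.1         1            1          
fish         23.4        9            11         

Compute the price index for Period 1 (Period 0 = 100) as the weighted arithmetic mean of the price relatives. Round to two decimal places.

105.59

cooking oil: 22.7 × (4/4) = 22.7 × 1.000000 = 22.7000
mobile plan: 14.3 × (38/37) = 14.3 × 1.027027 = 14.6865
bus fare: 21.8 × (2/2) = 21.8 × 1.000000 = 21.8000
pasta: 13.7 × (3/3) = 13.7 × 1.000000 = 13.7000
diesel: 4.1 × (1/1) = 4.1 × 1.000000 = 4.1000
fish: 23.4 × (11/9) = 23.4 × 1.222222 = 28.6000
Index = Σ wᵢ·(p₁ᵢ/p₀ᵢ) = 22.7000 + 14.6865 + 21.8000 + 13.7000 + 4.1000 + 28.6000 = 105.5865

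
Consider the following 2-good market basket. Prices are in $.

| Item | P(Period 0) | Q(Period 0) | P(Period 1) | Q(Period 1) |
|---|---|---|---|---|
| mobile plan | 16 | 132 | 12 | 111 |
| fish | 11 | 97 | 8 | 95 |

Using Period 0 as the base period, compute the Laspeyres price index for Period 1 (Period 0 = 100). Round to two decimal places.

Laspeyres price index uses base-period quantities as weights.
ΣP(Period 1)·Q(Period 0) = 12×132 + 8×97 = 1584 + 776 = 2360
ΣP(Period 0)·Q(Period 0) = 16×132 + 11×97 = 2112 + 1067 = 3179
Index = 2360 / 3179 × 100 = 74.2372

74.24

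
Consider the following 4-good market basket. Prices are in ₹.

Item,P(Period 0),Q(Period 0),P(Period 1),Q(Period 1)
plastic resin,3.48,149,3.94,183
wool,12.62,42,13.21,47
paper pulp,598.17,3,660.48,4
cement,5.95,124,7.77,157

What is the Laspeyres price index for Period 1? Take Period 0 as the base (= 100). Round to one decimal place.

114.1

Laspeyres price index uses base-period quantities as weights.
ΣP(Period 1)·Q(Period 0) = 3.94×149 + 13.21×42 + 660.48×3 + 7.77×124 = 587.06 + 554.82 + 1981.44 + 963.48 = 4086.8
ΣP(Period 0)·Q(Period 0) = 3.48×149 + 12.62×42 + 598.17×3 + 5.95×124 = 518.52 + 530.04 + 1794.51 + 737.8 = 3580.87
Index = 4086.8 / 3580.87 × 100 = 114.1287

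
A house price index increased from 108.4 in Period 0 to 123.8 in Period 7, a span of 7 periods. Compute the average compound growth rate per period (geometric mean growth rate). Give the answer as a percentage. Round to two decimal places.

1.92%

Growth factor = (123.8/108.4)^(1/7) = (1.142066)^(1/7) = 1.019158
Growth rate = 1.019158 − 1 = 0.019158 = 1.9158%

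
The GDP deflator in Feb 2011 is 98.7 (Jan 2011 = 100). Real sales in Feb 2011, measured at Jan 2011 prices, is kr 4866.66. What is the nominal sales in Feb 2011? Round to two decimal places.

Nominal = Real × (Index/100) = 4866.66 × (98.7/100)
        = 4866.66 × 0.987 = 4803.3934

4803.39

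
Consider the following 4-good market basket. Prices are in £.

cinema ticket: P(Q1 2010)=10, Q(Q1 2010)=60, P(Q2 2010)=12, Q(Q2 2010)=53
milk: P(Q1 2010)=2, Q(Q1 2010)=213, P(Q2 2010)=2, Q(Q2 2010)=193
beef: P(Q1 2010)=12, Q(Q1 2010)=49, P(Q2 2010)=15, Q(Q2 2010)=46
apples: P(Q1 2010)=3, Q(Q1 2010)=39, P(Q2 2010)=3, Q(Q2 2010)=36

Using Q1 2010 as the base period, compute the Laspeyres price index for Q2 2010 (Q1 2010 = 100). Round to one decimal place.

115.4

Laspeyres price index uses base-period quantities as weights.
ΣP(Q2 2010)·Q(Q1 2010) = 12×60 + 2×213 + 15×49 + 3×39 = 720 + 426 + 735 + 117 = 1998
ΣP(Q1 2010)·Q(Q1 2010) = 10×60 + 2×213 + 12×49 + 3×39 = 600 + 426 + 588 + 117 = 1731
Index = 1998 / 1731 × 100 = 115.4246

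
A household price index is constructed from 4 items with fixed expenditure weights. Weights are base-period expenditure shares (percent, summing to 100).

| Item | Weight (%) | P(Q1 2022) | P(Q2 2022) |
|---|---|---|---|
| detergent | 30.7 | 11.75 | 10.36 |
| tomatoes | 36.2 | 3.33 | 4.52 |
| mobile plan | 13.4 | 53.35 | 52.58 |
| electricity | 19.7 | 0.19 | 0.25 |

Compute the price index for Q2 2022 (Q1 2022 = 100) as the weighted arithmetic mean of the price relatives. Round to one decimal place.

115.3

detergent: 30.7 × (10.36/11.75) = 30.7 × 0.881702 = 27.0683
tomatoes: 36.2 × (4.52/3.33) = 36.2 × 1.357357 = 49.1363
mobile plan: 13.4 × (52.58/53.35) = 13.4 × 0.985567 = 13.2066
electricity: 19.7 × (0.25/0.19) = 19.7 × 1.315789 = 25.9211
Index = Σ wᵢ·(p₁ᵢ/p₀ᵢ) = 27.0683 + 49.1363 + 13.2066 + 25.9211 = 115.3322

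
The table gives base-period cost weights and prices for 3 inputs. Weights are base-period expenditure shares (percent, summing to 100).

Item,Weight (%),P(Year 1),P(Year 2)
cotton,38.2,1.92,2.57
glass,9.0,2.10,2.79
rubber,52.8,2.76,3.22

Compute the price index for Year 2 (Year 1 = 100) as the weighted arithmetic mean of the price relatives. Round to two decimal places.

124.69

cotton: 38.2 × (2.57/1.92) = 38.2 × 1.338542 = 51.1323
glass: 9.0 × (2.79/2.10) = 9.0 × 1.328571 = 11.9571
rubber: 52.8 × (3.22/2.76) = 52.8 × 1.166667 = 61.6000
Index = Σ wᵢ·(p₁ᵢ/p₀ᵢ) = 51.1323 + 11.9571 + 61.6000 = 124.6894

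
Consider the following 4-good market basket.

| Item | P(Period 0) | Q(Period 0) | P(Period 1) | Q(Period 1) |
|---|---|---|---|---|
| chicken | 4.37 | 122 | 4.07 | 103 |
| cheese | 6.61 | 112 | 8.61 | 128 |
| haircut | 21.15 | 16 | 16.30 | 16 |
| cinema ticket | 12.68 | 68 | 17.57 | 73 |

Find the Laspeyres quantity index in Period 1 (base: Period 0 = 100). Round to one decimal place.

103.5

Laspeyres quantity index uses base-period prices as weights.
ΣP(Period 0)·Q(Period 1) = 4.37×103 + 6.61×128 + 21.15×16 + 12.68×73 = 450.11 + 846.08 + 338.4 + 925.64 = 2560.23
ΣP(Period 0)·Q(Period 0) = 4.37×122 + 6.61×112 + 21.15×16 + 12.68×68 = 533.14 + 740.32 + 338.4 + 862.24 = 2474.1
Index = 2560.23 / 2474.1 × 100 = 103.4813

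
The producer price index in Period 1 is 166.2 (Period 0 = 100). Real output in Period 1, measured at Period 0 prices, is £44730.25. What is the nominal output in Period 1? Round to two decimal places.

74341.68

Nominal = Real × (Index/100) = 44730.25 × (166.2/100)
        = 44730.25 × 1.662 = 74341.6755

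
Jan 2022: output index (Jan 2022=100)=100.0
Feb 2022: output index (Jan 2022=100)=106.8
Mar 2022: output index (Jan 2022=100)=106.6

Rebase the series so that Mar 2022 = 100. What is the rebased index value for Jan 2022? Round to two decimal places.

93.81

Rebased(Jan 2022) = 100.0 / 106.6 × 100 = 93.8086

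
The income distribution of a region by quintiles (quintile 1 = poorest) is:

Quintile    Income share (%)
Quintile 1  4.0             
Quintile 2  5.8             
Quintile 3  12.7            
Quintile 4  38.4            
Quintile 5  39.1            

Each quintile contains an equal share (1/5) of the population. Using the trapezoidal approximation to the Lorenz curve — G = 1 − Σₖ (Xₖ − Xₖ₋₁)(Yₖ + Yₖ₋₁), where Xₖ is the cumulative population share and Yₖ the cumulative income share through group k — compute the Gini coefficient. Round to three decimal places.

Cumulative income shares Yₖ: 0.0400, 0.0980, 0.2250, 0.6090, 1.0000
Σ (Xₖ−Xₖ₋₁)(Yₖ+Yₖ₋₁) = (1/5)(0.0400+0.0000) + (1/5)(0.0980+0.0400) + (1/5)(0.2250+0.0980) + (1/5)(0.6090+0.2250) + (1/5)(1.0000+0.6090)
  = 0.0080 + 0.0276 + 0.0646 + 0.1668 + 0.3218 = 0.5888
G = 1 − 0.5888 = 0.4112

0.411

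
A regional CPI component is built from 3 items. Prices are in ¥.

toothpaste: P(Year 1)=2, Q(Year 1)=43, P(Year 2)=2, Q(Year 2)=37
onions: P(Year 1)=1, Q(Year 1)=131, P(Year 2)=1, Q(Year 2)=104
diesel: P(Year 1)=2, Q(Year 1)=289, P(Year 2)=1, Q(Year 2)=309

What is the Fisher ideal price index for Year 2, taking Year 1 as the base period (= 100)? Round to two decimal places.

62.40

Laspeyres component (base-period weights):
ΣP(Year 2)Q(Year 1) = 2×43 + 1×131 + 1×289 = 86 + 131 + 289 = 506
ΣP(Year 1)Q(Year 1) = 2×43 + 1×131 + 2×289 = 86 + 131 + 578 = 795
L = 506 / 795 × 100 = 63.6478
Paasche component (current-period weights):
ΣP(Year 2)Q(Year 2) = 2×37 + 1×104 + 1×309 = 74 + 104 + 309 = 487
ΣP(Year 1)Q(Year 2) = 2×37 + 1×104 + 2×309 = 74 + 104 + 618 = 796
P = 487 / 796 × 100 = 61.1809
Fisher = √(L × P) = √(63.6478 × 61.1809) = 62.4022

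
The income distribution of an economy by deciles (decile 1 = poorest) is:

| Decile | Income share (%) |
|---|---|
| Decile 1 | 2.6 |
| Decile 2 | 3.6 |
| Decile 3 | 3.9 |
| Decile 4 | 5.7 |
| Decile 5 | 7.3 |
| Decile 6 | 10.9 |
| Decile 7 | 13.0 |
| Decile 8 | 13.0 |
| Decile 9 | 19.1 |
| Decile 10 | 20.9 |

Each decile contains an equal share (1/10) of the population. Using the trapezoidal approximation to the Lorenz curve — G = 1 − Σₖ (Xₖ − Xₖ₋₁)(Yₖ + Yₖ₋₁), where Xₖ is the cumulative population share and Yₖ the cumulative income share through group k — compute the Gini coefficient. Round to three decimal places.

0.344

Cumulative income shares Yₖ: 0.0260, 0.0620, 0.1010, 0.1580, 0.2310, 0.3400, 0.4700, 0.6000, 0.7910, 1.0000
Σ (Xₖ−Xₖ₋₁)(Yₖ+Yₖ₋₁) = (1/10)(0.0260+0.0000) + (1/10)(0.0620+0.0260) + (1/10)(0.1010+0.0620) + (1/10)(0.1580+0.1010) + (1/10)(0.2310+0.1580) + (1/10)(0.3400+0.2310) + (1/10)(0.4700+0.3400) + (1/10)(0.6000+0.4700) + (1/10)(0.7910+0.6000) + (1/10)(1.0000+0.7910)
  = 0.0026 + 0.0088 + 0.0163 + 0.0259 + 0.0389 + 0.0571 + 0.0810 + 0.1070 + 0.1391 + 0.1791 = 0.6558
G = 1 − 0.6558 = 0.3442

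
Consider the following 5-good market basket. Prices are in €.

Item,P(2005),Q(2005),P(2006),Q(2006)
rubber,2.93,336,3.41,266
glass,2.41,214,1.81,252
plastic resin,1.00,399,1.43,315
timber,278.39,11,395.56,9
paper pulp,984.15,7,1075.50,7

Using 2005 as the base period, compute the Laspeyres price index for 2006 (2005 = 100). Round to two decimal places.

Laspeyres price index uses base-period quantities as weights.
ΣP(2006)·Q(2005) = 3.41×336 + 1.81×214 + 1.43×399 + 395.56×11 + 1075.50×7 = 1145.76 + 387.34 + 570.57 + 4351.16 + 7528.5 = 13983.33
ΣP(2005)·Q(2005) = 2.93×336 + 2.41×214 + 1.00×399 + 278.39×11 + 984.15×7 = 984.48 + 515.74 + 399 + 3062.29 + 6889.05 = 11850.56
Index = 13983.33 / 11850.56 × 100 = 117.9972

118.00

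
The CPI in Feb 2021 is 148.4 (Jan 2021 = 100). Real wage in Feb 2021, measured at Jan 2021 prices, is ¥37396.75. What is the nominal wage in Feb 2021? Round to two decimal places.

Nominal = Real × (Index/100) = 37396.75 × (148.4/100)
        = 37396.75 × 1.484 = 55496.7770

55496.78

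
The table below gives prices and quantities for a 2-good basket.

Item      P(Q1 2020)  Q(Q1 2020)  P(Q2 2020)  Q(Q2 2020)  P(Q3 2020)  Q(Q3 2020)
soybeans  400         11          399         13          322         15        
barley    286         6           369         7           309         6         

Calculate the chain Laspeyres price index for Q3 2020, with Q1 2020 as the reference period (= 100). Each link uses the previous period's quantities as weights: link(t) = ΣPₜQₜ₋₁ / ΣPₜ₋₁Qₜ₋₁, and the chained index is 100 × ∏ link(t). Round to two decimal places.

88.22

Link Q1 2020→Q2 2020:
ΣP(Q2 2020)Q(Q1 2020) = 399×11 + 369×6 = 4389 + 2214 = 6603
ΣP(Q1 2020)Q(Q1 2020) = 400×11 + 286×6 = 4400 + 1716 = 6116
link = 6603/6116 = 1.079627
Link Q2 2020→Q3 2020:
ΣP(Q3 2020)Q(Q2 2020) = 322×13 + 309×7 = 4186 + 2163 = 6349
ΣP(Q2 2020)Q(Q2 2020) = 399×13 + 369×7 = 5187 + 2583 = 7770
link = 6349/7770 = 0.817117
Chained index = 100 × 1.079627 × 0.817117 = 88.2182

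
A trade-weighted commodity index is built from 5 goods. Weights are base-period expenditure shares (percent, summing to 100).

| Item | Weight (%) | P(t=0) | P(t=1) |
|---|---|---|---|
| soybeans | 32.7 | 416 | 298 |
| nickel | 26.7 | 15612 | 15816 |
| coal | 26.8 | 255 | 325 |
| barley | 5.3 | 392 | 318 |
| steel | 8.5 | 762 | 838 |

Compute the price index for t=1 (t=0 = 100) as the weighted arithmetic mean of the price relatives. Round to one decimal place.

soybeans: 32.7 × (298/416) = 32.7 × 0.716346 = 23.4245
nickel: 26.7 × (15816/15612) = 26.7 × 1.013067 = 27.0489
coal: 26.8 × (325/255) = 26.8 × 1.274510 = 34.1569
barley: 5.3 × (318/392) = 5.3 × 0.811224 = 4.2995
steel: 8.5 × (838/762) = 8.5 × 1.099738 = 9.3478
Index = Σ wᵢ·(p₁ᵢ/p₀ᵢ) = 23.4245 + 27.0489 + 34.1569 + 4.2995 + 9.3478 = 98.2775

98.3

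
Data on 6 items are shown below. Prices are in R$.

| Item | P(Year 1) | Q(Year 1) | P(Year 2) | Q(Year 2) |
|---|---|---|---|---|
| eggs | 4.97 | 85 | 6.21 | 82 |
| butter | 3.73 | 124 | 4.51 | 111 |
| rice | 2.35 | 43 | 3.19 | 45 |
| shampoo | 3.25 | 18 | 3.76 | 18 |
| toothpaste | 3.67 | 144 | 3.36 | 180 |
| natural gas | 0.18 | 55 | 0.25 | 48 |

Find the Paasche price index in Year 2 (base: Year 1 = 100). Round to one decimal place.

111.0

Paasche price index uses current-period quantities as weights.
ΣP(Year 2)·Q(Year 2) = 6.21×82 + 4.51×111 + 3.19×45 + 3.76×18 + 3.36×180 + 0.25×48 = 509.22 + 500.61 + 143.55 + 67.68 + 604.8 + 12 = 1837.86
ΣP(Year 1)·Q(Year 2) = 4.97×82 + 3.73×111 + 2.35×45 + 3.25×18 + 3.67×180 + 0.18×48 = 407.54 + 414.03 + 105.75 + 58.5 + 660.6 + 8.64 = 1655.06
Index = 1837.86 / 1655.06 × 100 = 111.0449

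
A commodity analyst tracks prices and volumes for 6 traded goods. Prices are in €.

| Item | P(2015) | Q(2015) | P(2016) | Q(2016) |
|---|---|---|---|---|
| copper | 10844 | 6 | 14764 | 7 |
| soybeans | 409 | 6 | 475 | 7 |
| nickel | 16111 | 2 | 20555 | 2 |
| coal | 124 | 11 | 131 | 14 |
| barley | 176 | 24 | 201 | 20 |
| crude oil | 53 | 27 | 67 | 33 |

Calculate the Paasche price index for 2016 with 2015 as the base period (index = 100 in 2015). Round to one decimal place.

Paasche price index uses current-period quantities as weights.
ΣP(2016)·Q(2016) = 14764×7 + 475×7 + 20555×2 + 131×14 + 201×20 + 67×33 = 103348 + 3325 + 41110 + 1834 + 4020 + 2211 = 155848
ΣP(2015)·Q(2016) = 10844×7 + 409×7 + 16111×2 + 124×14 + 176×20 + 53×33 = 75908 + 2863 + 32222 + 1736 + 3520 + 1749 = 117998
Index = 155848 / 117998 × 100 = 132.0768

132.1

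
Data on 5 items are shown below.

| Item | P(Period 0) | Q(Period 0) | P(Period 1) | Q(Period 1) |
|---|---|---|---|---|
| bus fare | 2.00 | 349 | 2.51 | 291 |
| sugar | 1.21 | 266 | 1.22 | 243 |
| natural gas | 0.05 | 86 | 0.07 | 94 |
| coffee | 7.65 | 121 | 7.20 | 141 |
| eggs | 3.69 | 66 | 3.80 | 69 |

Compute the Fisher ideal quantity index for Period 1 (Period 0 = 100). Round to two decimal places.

Laspeyres component (base-period weights):
ΣP(Period 0)Q(Period 1) = 2.00×291 + 1.21×243 + 0.05×94 + 7.65×141 + 3.69×69 = 582 + 294.03 + 4.7 + 1078.65 + 254.61 = 2213.99
ΣP(Period 0)Q(Period 0) = 2.00×349 + 1.21×266 + 0.05×86 + 7.65×121 + 3.69×66 = 698 + 321.86 + 4.3 + 925.65 + 243.54 = 2193.35
L = 2213.99 / 2193.35 × 100 = 100.9410
Paasche component (current-period weights):
ΣP(Period 1)Q(Period 1) = 2.51×291 + 1.22×243 + 0.07×94 + 7.20×141 + 3.80×69 = 730.41 + 296.46 + 6.58 + 1015.2 + 262.2 = 2310.85
ΣP(Period 1)Q(Period 0) = 2.51×349 + 1.22×266 + 0.07×86 + 7.20×121 + 3.80×66 = 875.99 + 324.52 + 6.02 + 871.2 + 250.8 = 2328.53
P = 2310.85 / 2328.53 × 100 = 99.2407
Fisher = √(L × P) = √(100.9410 × 99.2407) = 100.0873

100.09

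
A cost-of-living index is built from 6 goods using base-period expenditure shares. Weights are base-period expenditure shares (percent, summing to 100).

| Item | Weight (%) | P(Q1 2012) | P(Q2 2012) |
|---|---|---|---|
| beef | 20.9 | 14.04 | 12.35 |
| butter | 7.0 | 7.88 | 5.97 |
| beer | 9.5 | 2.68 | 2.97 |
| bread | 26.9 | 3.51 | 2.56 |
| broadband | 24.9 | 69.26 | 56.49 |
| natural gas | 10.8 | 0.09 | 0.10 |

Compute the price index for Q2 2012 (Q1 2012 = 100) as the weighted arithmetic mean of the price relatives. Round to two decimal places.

beef: 20.9 × (12.35/14.04) = 20.9 × 0.879630 = 18.3843
butter: 7.0 × (5.97/7.88) = 7.0 × 0.757614 = 5.3033
beer: 9.5 × (2.97/2.68) = 9.5 × 1.108209 = 10.5280
bread: 26.9 × (2.56/3.51) = 26.9 × 0.729345 = 19.6194
broadband: 24.9 × (56.49/69.26) = 24.9 × 0.815622 = 20.3090
natural gas: 10.8 × (0.10/0.09) = 10.8 × 1.111111 = 12.0000
Index = Σ wᵢ·(p₁ᵢ/p₀ᵢ) = 18.3843 + 5.3033 + 10.5280 + 19.6194 + 20.3090 + 12.0000 = 86.1439

86.14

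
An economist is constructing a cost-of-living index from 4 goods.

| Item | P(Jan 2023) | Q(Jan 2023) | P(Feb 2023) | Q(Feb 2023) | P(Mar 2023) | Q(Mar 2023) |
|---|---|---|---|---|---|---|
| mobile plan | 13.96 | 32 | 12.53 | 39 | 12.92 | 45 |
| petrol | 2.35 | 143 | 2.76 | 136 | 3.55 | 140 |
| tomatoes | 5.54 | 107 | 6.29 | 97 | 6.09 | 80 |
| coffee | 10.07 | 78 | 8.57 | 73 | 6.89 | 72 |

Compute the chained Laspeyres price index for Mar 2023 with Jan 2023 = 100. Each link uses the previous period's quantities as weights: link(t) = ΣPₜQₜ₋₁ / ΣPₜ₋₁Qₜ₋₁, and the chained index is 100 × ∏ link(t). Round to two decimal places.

97.98

Link Jan 2023→Feb 2023:
ΣP(Feb 2023)Q(Jan 2023) = 12.53×32 + 2.76×143 + 6.29×107 + 8.57×78 = 400.96 + 394.68 + 673.03 + 668.46 = 2137.13
ΣP(Jan 2023)Q(Jan 2023) = 13.96×32 + 2.35×143 + 5.54×107 + 10.07×78 = 446.72 + 336.05 + 592.78 + 785.46 = 2161.01
link = 2137.13/2161.01 = 0.988950
Link Feb 2023→Mar 2023:
ΣP(Mar 2023)Q(Feb 2023) = 12.92×39 + 3.55×136 + 6.09×97 + 6.89×73 = 503.88 + 482.8 + 590.73 + 502.97 = 2080.38
ΣP(Feb 2023)Q(Feb 2023) = 12.53×39 + 2.76×136 + 6.29×97 + 8.57×73 = 488.67 + 375.36 + 610.13 + 625.61 = 2099.77
link = 2080.38/2099.77 = 0.990766
Chained index = 100 × 0.988950 × 0.990766 = 97.9817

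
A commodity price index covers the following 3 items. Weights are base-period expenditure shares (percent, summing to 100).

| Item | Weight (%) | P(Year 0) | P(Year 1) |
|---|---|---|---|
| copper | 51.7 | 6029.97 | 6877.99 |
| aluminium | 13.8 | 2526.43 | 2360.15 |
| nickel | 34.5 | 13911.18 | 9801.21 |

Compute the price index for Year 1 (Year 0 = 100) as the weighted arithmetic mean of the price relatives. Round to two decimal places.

96.17

copper: 51.7 × (6877.99/6029.97) = 51.7 × 1.140634 = 58.9708
aluminium: 13.8 × (2360.15/2526.43) = 13.8 × 0.934184 = 12.8917
nickel: 34.5 × (9801.21/13911.18) = 34.5 × 0.704556 = 24.3072
Index = Σ wᵢ·(p₁ᵢ/p₀ᵢ) = 58.9708 + 12.8917 + 24.3072 = 96.1697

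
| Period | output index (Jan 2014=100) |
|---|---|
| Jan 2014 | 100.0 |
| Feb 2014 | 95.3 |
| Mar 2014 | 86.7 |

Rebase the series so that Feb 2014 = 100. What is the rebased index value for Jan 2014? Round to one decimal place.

Rebased(Jan 2014) = 100.0 / 95.3 × 100 = 104.9318

104.9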